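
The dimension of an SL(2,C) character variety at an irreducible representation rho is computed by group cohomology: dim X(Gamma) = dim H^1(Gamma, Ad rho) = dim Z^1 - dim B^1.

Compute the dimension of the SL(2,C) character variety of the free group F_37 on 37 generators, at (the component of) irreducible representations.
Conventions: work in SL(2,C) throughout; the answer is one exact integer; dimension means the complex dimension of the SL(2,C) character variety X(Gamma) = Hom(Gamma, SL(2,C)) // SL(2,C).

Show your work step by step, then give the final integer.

108

Gamma = F_37 has 37 generators and no relators.
So Z^1 = (sl_2)^37 in full: dim Z^1 = 111.
dim B^1 = 3: the coboundary map is injective because an irreducible image has centralizer 0 in sl_2.
Therefore dim X = 111 - 3 = 108.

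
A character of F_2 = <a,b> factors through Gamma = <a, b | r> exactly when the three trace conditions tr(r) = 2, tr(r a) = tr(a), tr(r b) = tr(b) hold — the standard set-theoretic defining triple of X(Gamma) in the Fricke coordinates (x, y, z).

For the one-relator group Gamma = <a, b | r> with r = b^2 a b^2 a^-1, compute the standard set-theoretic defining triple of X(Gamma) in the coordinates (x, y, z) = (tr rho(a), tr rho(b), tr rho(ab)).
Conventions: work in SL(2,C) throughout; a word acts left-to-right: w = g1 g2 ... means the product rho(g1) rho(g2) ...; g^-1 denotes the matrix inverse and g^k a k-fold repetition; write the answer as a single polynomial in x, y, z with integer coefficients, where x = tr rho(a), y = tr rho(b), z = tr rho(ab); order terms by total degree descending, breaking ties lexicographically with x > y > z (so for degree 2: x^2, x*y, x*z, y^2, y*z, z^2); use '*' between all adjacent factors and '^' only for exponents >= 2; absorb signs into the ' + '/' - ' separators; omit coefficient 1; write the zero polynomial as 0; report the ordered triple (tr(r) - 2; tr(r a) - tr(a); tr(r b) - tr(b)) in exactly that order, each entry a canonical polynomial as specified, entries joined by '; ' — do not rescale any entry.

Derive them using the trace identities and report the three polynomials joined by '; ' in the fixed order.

tr(a b^2) = tr(b) tr(a b) - tr(a)  (reduce the b square) = y*z - x
tr(b^2 a b) = tr(b) tr(a b^2) - tr(a b)  (reduce the b square) = y^2*z - x*y - z
tr(b^2 a b^2) = tr(b) tr(b^2 a b) - tr(b^2 a)  (reduce the b square) = y^3*z - x*y^2 - 2*y*z + x
tr(a b a b) = tr(a b) tr(a b) - tr(1)  (split on a) = z^2 - 2
tr(a b a) = tr(a) tr(b a) - tr(b)  (reduce the a square) = x*z - y
tr(a b^2 a b) = tr(b) tr(a b a b) - tr(a b a)  (reduce the b square) = y*z^2 - x*z - y
tr(a^2) = tr(a) tr(a) - tr(1)  (reduce the a square) = x^2 - 2
tr(a b^2 a) = tr(b) tr(a^2 b) - tr(a^2)  (reduce the b square) = x*y*z - x^2 - y^2 + 2
tr(b^2 a b^2 a) = tr(b) tr(a b^2 a b) - tr(a b^2 a)  (reduce the b square) = y^2*z^2 - 2*x*y*z + x^2 - 2
tr(b^2 a b^2 a^-1) = tr(b^2 a b^2) tr(a) - tr(b^2 a b^2 a)  (eliminate a^-1) = x*y^3*z - x^2*y^2 - y^2*z^2 + 2
tr(b^3 a b^2) = tr(b) tr(b^2 a b^2) - tr(b^2 a b) = y^4*z - x*y^3 - 3*y^2*z + 2*x*y + z
tr(b^3 a b^2 a) = tr(b) tr(a b^2 a b^2) - tr(a b^2 a b) = y^3*z^2 - 2*x*y^2*z + x^2*y - y*z^2 + x*z - y
tr(b^2 a b^2 a^-1 b) = tr(b^3 a b^2) tr(a) - tr(b^3 a b^2 a) = x*y^4*z - x^2*y^3 - y^3*z^2 - x*y^2*z + x^2*y + y*z^2 + y
assemble the triple (tr(r) - 2; tr(r a) - x; tr(r b) - y)

x*y^3*z - x^2*y^2 - y^2*z^2; y^3*z - x*y^2 - 2*y*z; x*y^4*z - x^2*y^3 - y^3*z^2 - x*y^2*z + x^2*y + y*z^2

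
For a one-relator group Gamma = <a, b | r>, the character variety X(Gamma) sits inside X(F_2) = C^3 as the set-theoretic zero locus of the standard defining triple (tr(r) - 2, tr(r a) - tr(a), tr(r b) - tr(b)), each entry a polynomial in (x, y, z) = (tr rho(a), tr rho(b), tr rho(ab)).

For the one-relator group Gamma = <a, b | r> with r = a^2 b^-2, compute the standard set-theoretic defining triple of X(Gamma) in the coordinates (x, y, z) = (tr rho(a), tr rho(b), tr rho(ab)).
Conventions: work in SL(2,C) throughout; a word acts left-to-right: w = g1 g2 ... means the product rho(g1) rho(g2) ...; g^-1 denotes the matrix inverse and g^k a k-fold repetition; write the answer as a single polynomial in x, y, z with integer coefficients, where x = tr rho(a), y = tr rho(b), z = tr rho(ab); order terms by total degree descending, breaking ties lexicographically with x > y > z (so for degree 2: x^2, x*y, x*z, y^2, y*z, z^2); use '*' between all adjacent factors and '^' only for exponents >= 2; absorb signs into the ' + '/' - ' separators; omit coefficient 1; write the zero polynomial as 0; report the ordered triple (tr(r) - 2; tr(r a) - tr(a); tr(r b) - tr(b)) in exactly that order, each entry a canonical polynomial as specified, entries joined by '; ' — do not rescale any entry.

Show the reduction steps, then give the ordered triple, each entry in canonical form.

tr(a^2) = tr(a)*tr(a) - tr(1) = x^2 - 2
reduce: tr(a^2 b) = tr(a)*tr(b a) - tr(b) = x*z - y
reduce: tr(a^2 b^-1) = tr(a^2)*tr(b) - tr(a^2 b) = x^2*y - x*z - y
tr(a^2 b^-2) = tr(a^2 b^-1)*tr(b) - tr(a^2) = x^2*y^2 - x*y*z - x^2 - y^2 + 2
tr(a^3) = tr(a)*tr(a^2) - tr(a) = x^3 - 3*x
tr(a^3 b) = tr(a)*tr(a b a) - tr(a b) = x^2*z - x*y - z
tr(a^3 b^-1) = tr(a^3)*tr(b) - tr(a^3 b) = x^3*y - x^2*z - 2*x*y + z
tr(a^2 b^-2 a) = tr(a^3 b^-1)*tr(b) - tr(a^3) = x^3*y^2 - x^2*y*z - x^3 - 2*x*y^2 + y*z + 3*x
assemble the triple (tr(r) - 2; tr(r a) - x; tr(r b) - y)

x^2*y^2 - x*y*z - x^2 - y^2; x^3*y^2 - x^2*y*z - x^3 - 2*x*y^2 + y*z + 2*x; x^2*y - x*z - 2*y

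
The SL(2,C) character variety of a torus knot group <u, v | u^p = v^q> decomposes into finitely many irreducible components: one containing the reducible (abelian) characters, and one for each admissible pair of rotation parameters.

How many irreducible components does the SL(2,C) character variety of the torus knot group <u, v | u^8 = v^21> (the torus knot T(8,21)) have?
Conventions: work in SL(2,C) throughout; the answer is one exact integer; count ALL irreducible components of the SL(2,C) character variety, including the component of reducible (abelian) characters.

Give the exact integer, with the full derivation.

71

Gamma = < u, v | u^8 = v^21 > (torus knot T(8,21)); the central element u^8 = v^21 acts as +I or -I in any irreducible SL(2,C) representation.
This locks tr(u) to 2*cos(pi*alpha/8), alpha in 1..7, and tr(v) to 2*cos(pi*beta/21), beta in 1..20, on each component of irreducible characters.
The two central values (-1)^alpha I and (-1)^beta I must be the same matrix, so alpha and beta share a parity.
count pairs: odd alpha (4 choices) x odd beta (10), plus even alpha (3) x even beta (10): 4*10 + 3*10 = 70.
components with irreducible characters: 70; plus the single component of reducible (abelian) characters: total 71.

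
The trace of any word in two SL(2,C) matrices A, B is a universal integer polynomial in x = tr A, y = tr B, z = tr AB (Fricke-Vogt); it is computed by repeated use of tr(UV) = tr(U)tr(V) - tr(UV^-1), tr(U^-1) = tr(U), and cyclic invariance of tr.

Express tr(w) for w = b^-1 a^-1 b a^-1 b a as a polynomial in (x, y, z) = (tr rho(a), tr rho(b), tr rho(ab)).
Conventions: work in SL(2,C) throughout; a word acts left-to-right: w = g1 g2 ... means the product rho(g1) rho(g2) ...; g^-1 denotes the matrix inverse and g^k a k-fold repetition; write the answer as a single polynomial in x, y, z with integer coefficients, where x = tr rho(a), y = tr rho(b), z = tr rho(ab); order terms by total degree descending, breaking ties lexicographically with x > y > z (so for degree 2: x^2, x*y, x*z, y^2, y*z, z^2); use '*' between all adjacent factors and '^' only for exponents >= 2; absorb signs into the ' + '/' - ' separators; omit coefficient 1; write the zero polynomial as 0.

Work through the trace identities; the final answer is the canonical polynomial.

use: trace(b^2 a) = trace(b) trace(a b) - trace(a) = y*z - x
trace(b^2) = trace(b) trace(b) - trace(1) = y^2 - 2
use: trace(b a^2 b) = trace(a) trace(b^2 a) - trace(b^2) = x*y*z - x^2 - y^2 + 2
apply: trace(b a b a) = trace(a b) trace(a b) - trace(1) = z^2 - 2
apply: trace(b a^2 b a) = trace(a) trace(b a b a) - trace(b a b) = x*z^2 - y*z - x
trace(a b a^-1 b a) = trace(b a^2 b) trace(a) - trace(b a^2 b a) = x^2*y*z - x^3 - x*y^2 - x*z^2 + y*z + 3*x
apply: trace(a b a) = trace(a) trace(b a) - trace(b) = x*z - y
trace(b a b a b) = trace(b) trace(a b a b) - trace(a b a) = y*z^2 - x*z - y
trace(b a b a b a) = trace(a b a b) trace(a b) - trace(b a) = z^3 - 3*z
apply: trace(a b a^-1 b a b) = trace(b a b a b) trace(a) - trace(b a b a b a) = x*y*z^2 - x^2*z - z^3 - x*y + 3*z
use: trace(b a^-1 b a b^-1 a) = trace(a b a^-1 b a) trace(b) - trace(a b a^-1 b a b) = x^2*y^2*z - x^3*y - x*y^3 - 2*x*y*z^2 + x^2*z + y^2*z + z^3 + 4*x*y - 3*z
trace(b^-1 a^-1 b a^-1 b a) = trace(b a^-1 b a b^-1) trace(a) - trace(b a^-1 b a b^-1 a) = -x^2*y^2*z + x^3*y + x*y^3 + 2*x*y*z^2 - x^2*z - y^2*z - z^3 - 3*x*y + 3*z

-x^2*y^2*z + x^3*y + x*y^3 + 2*x*y*z^2 - x^2*z - y^2*z - z^3 - 3*x*y + 3*z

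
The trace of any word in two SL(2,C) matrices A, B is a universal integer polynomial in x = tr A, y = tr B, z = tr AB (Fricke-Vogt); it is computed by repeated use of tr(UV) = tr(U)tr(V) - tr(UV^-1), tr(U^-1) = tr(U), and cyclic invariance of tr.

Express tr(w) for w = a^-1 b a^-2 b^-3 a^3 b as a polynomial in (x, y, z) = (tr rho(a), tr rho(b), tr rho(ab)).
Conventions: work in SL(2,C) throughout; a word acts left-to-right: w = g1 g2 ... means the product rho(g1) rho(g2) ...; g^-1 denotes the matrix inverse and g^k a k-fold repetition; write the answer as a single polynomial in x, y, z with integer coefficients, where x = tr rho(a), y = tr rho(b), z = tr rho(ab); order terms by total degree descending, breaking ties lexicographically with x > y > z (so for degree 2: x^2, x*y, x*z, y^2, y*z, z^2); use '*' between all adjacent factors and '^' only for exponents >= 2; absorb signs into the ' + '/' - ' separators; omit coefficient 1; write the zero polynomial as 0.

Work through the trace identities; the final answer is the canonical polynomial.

and trace(b^2 a) = trace(b) trace(a b) - trace(a)   [square of b] = y*z - x
next, trace(b^2) = trace(b) trace(b) - trace(1)   [square of b] = y^2 - 2
trace(a^2 b^2) = trace(a) trace(b^2 a) - trace(b^2)   [square of a] = x*y*z - x^2 - y^2 + 2
trace(b^3 a) = trace(b) trace(a b^2) - trace(a b)   [square of b] = y^2*z - x*y - z
next, trace(b^3) = trace(b) trace(b^2) - trace(b)   [square of b] = y^3 - 3*y
trace(a b^3 a) = trace(a) trace(b^3 a) - trace(b^3)   [square of a] = x*y^2*z - x^2*y - y^3 - x*z + 3*y
trace(b a^3 b^2) = trace(a) trace(a b^3 a) - trace(a b^3)   [square of a] = x^2*y^2*z - x^3*y - x*y^3 - x^2*z - y^2*z + 4*x*y + z
next, trace(b a b a) = trace(b a) trace(b a) - trace(1)   [split at a repeated b] = z^2 - 2
trace(b a b a^2) = trace(a) trace(b a b a) - trace(b a b)   [square of a] = x*z^2 - y*z - x
trace(a b a^3 b) = trace(a) trace(b a b a^2) - trace(b a b a)   [square of a] = x^2*z^2 - x*y*z - x^2 - z^2 + 2
next, trace(b a^2) = trace(a) trace(b a) - trace(b)   [square of a] = x*z - y
and trace(a^2 b a) = trace(a) trace(b a^2) - trace(b a)   [square of a] = x^2*z - x*y - z
next, trace(a b a^3) = trace(a) trace(a^2 b a) - trace(a^2 b)   [square of a] = x^3*z - x^2*y - 2*x*z + y
and trace(b a^3 b^2 a) = trace(b) trace(a b a^3 b) - trace(a b a^3)   [square of b] = x^2*y*z^2 - x^3*z - x*y^2*z - y*z^2 + 2*x*z + y
trace(a^3 b^2 a^-1 b) = trace(b a^3 b^2) trace(a) - trace(b a^3 b^2 a)   [inverse elimination on a] = x^3*y^2*z - x^4*y - x^2*y^3 - x^2*y*z^2 + 4*x^2*y + y*z^2 - x*z - y
trace(a^3 b^2 a^-1 b^-1) = trace(a^3 b^2 a^-1) trace(b) - trace(a^3 b^2 a^-1 b)   [inverse elimination on b] = -x^3*y^2*z + x^4*y + x^2*y^3 + x^2*y*z^2 + x*y^2*z - 5*x^2*y - y^3 - y*z^2 + x*z + 3*y
and trace(b^-2 a^3 b^2 a^-1) = trace(a^3 b^2 a^-1 b^-1) trace(b) - trace(a^3 b^2 a^-1)   [inverse elimination on b] = -x^3*y^3*z + x^4*y^2 + x^2*y^4 + x^2*y^2*z^2 + x*y^3*z - 5*x^2*y^2 - y^4 - y^2*z^2 + x^2 + 4*y^2 - 2
trace(a^2) = trace(a) trace(a) - trace(1)   [square of a] = x^2 - 2
trace(a^3) = trace(a) trace(a^2) - trace(a)   [square of a] = x^3 - 3*x
trace(b a^-2 b^-2 a^3 b) = trace(b^-2 a^3 b^2 a^-1) trace(a) - trace(b^-2 a^3 b^2)   [inverse elimination on a] = -x^4*y^3*z + x^5*y^2 + x^3*y^4 + x^3*y^2*z^2 + x^2*y^3*z - 5*x^3*y^2 - x*y^4 - x*y^2*z^2 + 4*x*y^2 + x
trace(b a^3 b a b) = trace(b) trace(a^3 b a b) - trace(a^3 b a)   [square of b] = x^2*y*z^2 - x^3*z - x*y^2*z - y*z^2 + 2*x*z + y
and trace(b a b a b a) = trace(b a) trace(b a b a) - trace(b^-1 a^-1)   [split at a repeated b] = z^3 - 3*z
trace(b a b a b) = trace(b) trace(a b a b) - trace(a b a)   [square of b] = y*z^2 - x*z - y
and trace(a b a b a b a) = trace(a) trace(b a b a b a) - trace(b a b a b)   [square of a] = x*z^3 - y*z^2 - 2*x*z + y
next, trace(b a^3 b a b a) = trace(a) trace(a b a b a b a) - trace(a b a b a b)   [square of a] = x^2*z^3 - x*y*z^2 - 2*x^2*z - z^3 + x*y + 3*z
next, trace(a^3 b a b a^-1 b) = trace(b a^3 b a b) trace(a) - trace(b a^3 b a b a)   [inverse elimination on a] = x^3*y*z^2 - x^4*z - x^2*y^2*z - x^2*z^3 + 4*x^2*z + z^3 - 3*z
trace(b^-1 a^3 b a b a^-1) = trace(a^3 b a b a^-1) trace(b) - trace(a^3 b a b a^-1 b)   [inverse elimination on b] = -x^3*y*z^2 + x^4*z + x^2*y^2*z + x^2*z^3 + x*y*z^2 - 4*x^2*z - y^2*z - z^3 - x*y + 3*z
trace(a^3 b a b a^-2 b^-1) = trace(b^-1 a^3 b a b a^-1) trace(a) - trace(b^-1 a^3 b a b)   [inverse elimination on a] = -x^4*y*z^2 + x^5*z + x^3*y^2*z + x^3*z^3 + x^2*y*z^2 - 5*x^3*z - x*y^2*z - x*z^3 + 5*x*z - y
next, trace(b a^-2 b^-2 a^3 b a) = trace(a^3 b a b a^-2 b^-1) trace(b) - trace(a^3 b a b a^-2)   [inverse elimination on b] = -x^4*y^2*z^2 + x^5*y*z + x^3*y^3*z + x^3*y*z^3 + x^2*y^2*z^2 - 5*x^3*y*z - x*y^3*z - x*y*z^3 + 5*x*y*z - y^2 - z^2 + 2
and trace(b^-2 a^3 b a^-1 b a^-2) = trace(b a^-2 b^-2 a^3 b) trace(a) - trace(b a^-2 b^-2 a^3 b a)   [inverse elimination on a] = -x^5*y^3*z + x^6*y^2 + x^4*y^4 + 2*x^4*y^2*z^2 - x^5*y*z - x^3*y*z^3 - 5*x^4*y^2 - x^2*y^4 - 2*x^2*y^2*z^2 + 5*x^3*y*z + x*y^3*z + x*y*z^3 + 4*x^2*y^2 - 5*x*y*z + x^2 + y^2 + z^2 - 2
next, trace(b^-1 a^3 b a^-1 b a^-1) = trace(b a^-1 b^-1 a^3 b) trace(a) - trace(b a^-1 b^-1 a^3 b a)   [inverse elimination on a] = -x^4*y^2*z + x^5*y + x^3*y^3 + 2*x^3*y*z^2 - x^4*z - x^2*z^3 - 5*x^3*y - x*y^3 - 2*x*y*z^2 + 5*x^2*z + y^2*z + z^3 + 4*x*y - 3*z
next, trace(b^-1 a^3 b a^-1 b a^-2) = trace(b^-1 a^3 b a^-1 b a^-1) trace(a) - trace(b^-1 a^3 b a^-1 b)   [inverse elimination on a] = -x^5*y^2*z + x^6*y + x^4*y^3 + 2*x^4*y*z^2 - x^5*z - x^3*z^3 - 5*x^4*y - x^2*y^3 - 2*x^2*y*z^2 + 5*x^3*z + x*y^2*z + x*z^3 + 4*x^2*y - 4*x*z + y
trace(a^-1 b a^-2 b^-3 a^3 b) = trace(b^-2 a^3 b a^-1 b a^-2) trace(b) - trace(b^-2 a^3 b a^-1 b a^-2 b)   [inverse elimination on b] = -x^5*y^4*z + x^6*y^3 + x^4*y^5 + 2*x^4*y^3*z^2 - x^3*y^2*z^3 - x^6*y - 6*x^4*y^3 - 2*x^4*y*z^2 - x^2*y^5 - 2*x^2*y^3*z^2 + x^5*z + 5*x^3*y^2*z + x^3*z^3 + x*y^4*z + x*y^2*z^3 + 5*x^4*y + 5*x^2*y^3 + 2*x^2*y*z^2 - 5*x^3*z - 6*x*y^2*z - x*z^3 - 3*x^2*y + y^3 + y*z^2 + 4*x*z - 3*y

-x^5*y^4*z + x^6*y^3 + x^4*y^5 + 2*x^4*y^3*z^2 - x^3*y^2*z^3 - x^6*y - 6*x^4*y^3 - 2*x^4*y*z^2 - x^2*y^5 - 2*x^2*y^3*z^2 + x^5*z + 5*x^3*y^2*z + x^3*z^3 + x*y^4*z + x*y^2*z^3 + 5*x^4*y + 5*x^2*y^3 + 2*x^2*y*z^2 - 5*x^3*z - 6*x*y^2*z - x*z^3 - 3*x^2*y + y^3 + y*z^2 + 4*x*z - 3*y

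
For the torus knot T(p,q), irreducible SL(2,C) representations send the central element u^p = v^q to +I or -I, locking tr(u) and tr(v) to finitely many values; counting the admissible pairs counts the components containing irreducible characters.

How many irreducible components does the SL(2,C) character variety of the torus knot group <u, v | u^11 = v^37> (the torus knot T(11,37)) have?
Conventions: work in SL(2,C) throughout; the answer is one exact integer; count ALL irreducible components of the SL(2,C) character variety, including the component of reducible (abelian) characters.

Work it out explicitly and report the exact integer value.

For T(11,37): irreducibility forces the central element u^11 = v^37 to one of +I, -I.
On an irreducible component, tr(u) is locked at 2*cos(pi*alpha/11) for some alpha in 1..10, and tr(v) at 2*cos(pi*beta/37) for some beta in 1..36.
The two central values (-1)^alpha I and (-1)^beta I must be the same matrix, so alpha and beta share a parity.
count pairs: odd alpha (5 choices) x odd beta (18), plus even alpha (5) x even beta (18): 5*18 + 5*18 = 180.
components with irreducible characters: 180; plus the single component of reducible (abelian) characters: total 181.

181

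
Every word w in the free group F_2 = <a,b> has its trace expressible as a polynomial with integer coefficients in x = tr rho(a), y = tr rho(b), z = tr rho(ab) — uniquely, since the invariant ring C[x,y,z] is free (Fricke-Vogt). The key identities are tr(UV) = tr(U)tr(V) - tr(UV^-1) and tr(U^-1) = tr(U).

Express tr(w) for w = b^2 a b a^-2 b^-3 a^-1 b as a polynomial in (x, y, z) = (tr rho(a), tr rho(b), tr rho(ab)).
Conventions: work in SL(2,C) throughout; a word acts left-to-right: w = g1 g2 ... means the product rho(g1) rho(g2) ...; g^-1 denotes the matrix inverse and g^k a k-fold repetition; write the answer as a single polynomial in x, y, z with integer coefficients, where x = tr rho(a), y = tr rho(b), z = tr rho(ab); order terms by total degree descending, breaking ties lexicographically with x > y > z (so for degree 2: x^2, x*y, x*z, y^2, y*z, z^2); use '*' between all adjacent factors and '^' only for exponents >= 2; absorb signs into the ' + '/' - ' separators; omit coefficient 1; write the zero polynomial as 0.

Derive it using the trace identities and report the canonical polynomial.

x^2*y^5*z^2 - 2*x^3*y^4*z - x*y^6*z - x*y^4*z^3 + x^4*y^3 + x^2*y^5 - x^2*y^3*z^2 + 3*x^3*y^2*z + 7*x*y^4*z + 2*x*y^2*z^3 - x^4*y - 6*x^2*y^3 - y^5 - y^3*z^2 - x^3*z - 10*x*y^2*z - x*z^3 + 6*x^2*y + 5*y^3 + y*z^2 + 3*x*z - 5*y

tr(b a b) = tr(b)*tr(a b) - tr(a) = y*z - x
tr(b a b a) = tr(a b)*tr(a b) - tr(1)   [split at repeated a] = z^2 - 2
tr(b a b a^-1) = tr(b a b)*tr(a) - tr(b a b a) = x*y*z - x^2 - z^2 + 2
tr(a^2 b) = tr(a)*tr(b a) - tr(b) = x*z - y
reduce: tr(a^2) = tr(a)*tr(a) - tr(1) = x^2 - 2
tr(a^2 b^2) = tr(b)*tr(a^2 b) - tr(a^2) = x*y*z - x^2 - y^2 + 2
reduce: tr(a b^3 a) = tr(b)*tr(a^2 b^2) - tr(a^2 b) = x*y^2*z - x^2*y - y^3 - x*z + 3*y
so tr(b a b a b) = tr(b)*tr(a b a b) - tr(a b a) = y*z^2 - x*z - y
reduce: tr(a b^3 a b) = tr(b)*tr(b a b a b) - tr(b a b a) = y^2*z^2 - x*y*z - y^2 - z^2 + 2
tr(b^-1 a b^3 a) = tr(a b^3 a)*tr(b) - tr(a b^3 a b) = x*y^3*z - x^2*y^2 - y^4 - y^2*z^2 + 4*y^2 + z^2 - 2
so tr(a b a^2 b) = tr(a)*tr(b a b a) - tr(b a b) = x*z^2 - y*z - x
reduce: tr(a b a^2) = tr(a)*tr(a b a) - tr(a b) = x^2*z - x*y - z
tr(b a b a^2 b) = tr(b)*tr(a b a^2 b) - tr(a b a^2) = x*y*z^2 - x^2*z - y^2*z + z
tr(a b^3 a b a) = tr(b)*tr(b a b a^2 b) - tr(b a b a^2) = x*y^2*z^2 - x^2*y*z - y^3*z - x*z^2 + 2*y*z + x
reduce: tr(a b a b a b) = tr(a b a b)*tr(a b) - tr(b a)   [split at repeated a] = z^3 - 3*z
so tr(a b a b a b^2) = tr(b)*tr(a b a b a b) - tr(a b a b a) = y*z^3 - x*z^2 - 2*y*z + x
so tr(a b^3 a b a b) = tr(b)*tr(a b a b a b^2) - tr(a b a b a b) = y^2*z^3 - x*y*z^2 - 2*y^2*z - z^3 + x*y + 3*z
tr(a b^3 a b a b^-1) = tr(a b^3 a b a)*tr(b) - tr(a b^3 a b a b) = x*y^3*z^2 - x^2*y^2*z - y^4*z - y^2*z^3 + 4*y^2*z + z^3 - 3*z
so tr(b^-2 a b^3 a b a) = tr(a b^3 a b a b^-1)*tr(b) - tr(a b^3 a b a) = x*y^4*z^2 - x^2*y^3*z - y^5*z - y^3*z^3 - x*y^2*z^2 + x^2*y*z + 5*y^3*z + y*z^3 + x*z^2 - 5*y*z - x
so tr(b^3 a b a^-1 b^-2 a) = tr(b^-2 a b^3 a b)*tr(a) - tr(b^-2 a b^3 a b a) = -x*y^4*z^2 + 2*x^2*y^3*z + y^5*z + y^3*z^3 - x^3*y^2 - x*y^4 - x^2*y*z - 5*y^3*z - y*z^3 + 4*x*y^2 + 5*y*z - x
tr(a^-1 b^-2 a^-1 b^3 a b) = tr(b^3 a b a^-1 b^-2)*tr(a) - tr(b^3 a b a^-1 b^-2 a) = x*y^4*z^2 - 2*x^2*y^3*z - y^5*z - y^3*z^3 + x^3*y^2 + x*y^4 + 2*x^2*y*z + 5*y^3*z + y*z^3 - x^3 - 4*x*y^2 - x*z^2 - 5*y*z + 3*x
so tr(b^-1 a^-1 b^3 a) = tr(b^3 a b^-1)*tr(a) - tr(b^3 a b^-1 a) = -x*y^3*z + x^2*y^2 + y^4 + y^2*z^2 + x*y*z - x^2 - 4*y^2 - z^2 + 2
reduce: tr(b^-2 a^-1 b^3 a b a^-2) = tr(a^-1 b^-2 a^-1 b^3 a b)*tr(a) - tr(a^-1 b^-2 a^-1 b^3 a b a) = x^2*y^4*z^2 - 2*x^3*y^3*z - x*y^5*z - x*y^3*z^3 + x^4*y^2 + x^2*y^4 + 2*x^3*y*z + 6*x*y^3*z + x*y*z^3 - x^4 - 5*x^2*y^2 - x^2*z^2 - y^4 - y^2*z^2 - 6*x*y*z + 4*x^2 + 4*y^2 + z^2 - 2
tr(b^2) = tr(b)*tr(b) - tr(1) = y^2 - 2
tr(b^3) = tr(b)*tr(b^2) - tr(b) = y^3 - 3*y
tr(b^-1 a^-1 b^3 a b a) = tr(b^3 a b a b^-1)*tr(a) - tr(b^3 a b a b^-1 a) = -x*y^3*z^2 + x^2*y^2*z + y^4*z + y^2*z^3 + x*y*z^2 - x^2*z - 4*y^2*z - z^3 - x*y + 3*z
reduce: tr(b^-1 a^-1 b^3 a b a^-1) = tr(b^-1 a^-1 b^3 a b)*tr(a) - tr(b^-1 a^-1 b^3 a b a) = x*y^3*z^2 - x^2*y^2*z - y^4*z - y^2*z^3 + x*y^3 - x*y*z^2 + x^2*z + 4*y^2*z + z^3 - 2*x*y - 3*z
reduce: tr(b^-1 a^-1 b^3 a b a^-2) = tr(b^-1 a^-1 b^3 a b a^-1)*tr(a) - tr(b^-1 a^-1 b^3 a b) = x^2*y^3*z^2 - x^3*y^2*z - x*y^4*z - x*y^2*z^3 + x^2*y^3 - x^2*y*z^2 + x^3*z + 4*x*y^2*z + x*z^3 - 2*x^2*y - y^3 - 3*x*z + 3*y
tr(b^2 a b a^-2 b^-3 a^-1 b) = tr(b^-2 a^-1 b^3 a b a^-2)*tr(b) - tr(b^-2 a^-1 b^3 a b a^-2 b) = x^2*y^5*z^2 - 2*x^3*y^4*z - x*y^6*z - x*y^4*z^3 + x^4*y^3 + x^2*y^5 - x^2*y^3*z^2 + 3*x^3*y^2*z + 7*x*y^4*z + 2*x*y^2*z^3 - x^4*y - 6*x^2*y^3 - y^5 - y^3*z^2 - x^3*z - 10*x*y^2*z - x*z^3 + 6*x^2*y + 5*y^3 + y*z^2 + 3*x*z - 5*y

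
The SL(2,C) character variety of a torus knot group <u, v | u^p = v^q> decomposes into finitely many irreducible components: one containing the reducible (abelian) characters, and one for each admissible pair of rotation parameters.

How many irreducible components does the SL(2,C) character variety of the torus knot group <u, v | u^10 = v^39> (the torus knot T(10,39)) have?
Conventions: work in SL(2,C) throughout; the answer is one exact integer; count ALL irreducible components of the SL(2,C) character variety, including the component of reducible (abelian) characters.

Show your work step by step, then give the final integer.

172

For T(10,39): irreducibility forces the central element u^10 = v^39 to one of +I, -I.
This locks tr(u) to 2*cos(pi*alpha/10), alpha in 1..9, and tr(v) to 2*cos(pi*beta/39), beta in 1..38, on each component of irreducible characters.
u^10 = (-1)^alpha I and v^39 = (-1)^beta I must agree, so alpha and beta have equal parity.
Enumerate parity-matched pairs: 5*19 odd-odd plus 4*19 even-even gives 171.
components with irreducible characters: 171; plus the single component of reducible (abelian) characters: total 172.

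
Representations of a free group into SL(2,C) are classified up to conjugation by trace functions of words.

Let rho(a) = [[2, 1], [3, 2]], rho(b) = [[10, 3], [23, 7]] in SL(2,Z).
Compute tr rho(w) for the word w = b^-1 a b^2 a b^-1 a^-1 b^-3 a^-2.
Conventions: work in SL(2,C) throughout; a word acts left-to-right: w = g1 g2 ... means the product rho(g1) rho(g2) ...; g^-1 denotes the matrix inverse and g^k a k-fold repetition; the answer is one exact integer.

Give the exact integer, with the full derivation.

rho(b^-1) = [[7, -3], [-23, 10]]
... * rho(a) = [[2, 1], [3, 2]]  ->  [[5, 1], [-16, -3]]
... * rho(b) = [[10, 3], [23, 7]]  ->  [[73, 22], [-229, -69]]
... * rho(b) = [[10, 3], [23, 7]]  ->  [[1236, 373], [-3877, -1170]]
... * rho(a) = [[2, 1], [3, 2]]  ->  [[3591, 1982], [-11264, -6217]]
... * rho(b^-1) = [[7, -3], [-23, 10]]  ->  [[-20449, 9047], [64143, -28378]]
... * rho(a^-1) = [[2, -1], [-3, 2]]  ->  [[-68039, 38543], [213420, -120899]]
... * rho(b^-1) = [[7, -3], [-23, 10]]  ->  [[-1362762, 589547], [4274617, -1849250]]
... * rho(b^-1) = [[7, -3], [-23, 10]]  ->  [[-23098915, 9983756], [72455069, -31316351]]
... * rho(b^-1) = [[7, -3], [-23, 10]]  ->  [[-391318793, 169134305], [1227461556, -530528717]]
... * rho(a^-1) = [[2, -1], [-3, 2]]  ->  [[-1290040501, 729587403], [4046509263, -2288518990]]
... * rho(a^-1) = [[2, -1], [-3, 2]]  ->  [[-4768843211, 2749215307], [14958575496, -8623547243]]
tr = -4768843211 + -8623547243 = -13392390454

-13392390454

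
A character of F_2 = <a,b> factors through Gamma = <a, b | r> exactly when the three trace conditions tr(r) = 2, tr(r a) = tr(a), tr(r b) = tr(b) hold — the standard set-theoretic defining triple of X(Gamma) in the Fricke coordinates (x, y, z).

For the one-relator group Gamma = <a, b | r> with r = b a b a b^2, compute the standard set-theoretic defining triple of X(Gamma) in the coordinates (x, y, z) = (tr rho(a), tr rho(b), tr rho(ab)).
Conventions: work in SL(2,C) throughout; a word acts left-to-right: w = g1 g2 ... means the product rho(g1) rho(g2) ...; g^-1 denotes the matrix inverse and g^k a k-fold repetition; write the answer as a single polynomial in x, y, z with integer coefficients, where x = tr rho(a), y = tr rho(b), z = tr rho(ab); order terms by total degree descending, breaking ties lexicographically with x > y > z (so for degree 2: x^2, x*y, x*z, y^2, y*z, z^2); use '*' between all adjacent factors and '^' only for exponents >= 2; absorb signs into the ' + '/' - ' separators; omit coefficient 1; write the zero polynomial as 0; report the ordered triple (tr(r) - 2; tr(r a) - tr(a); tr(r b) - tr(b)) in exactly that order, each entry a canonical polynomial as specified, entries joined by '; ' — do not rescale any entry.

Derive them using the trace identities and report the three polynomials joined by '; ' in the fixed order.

use: trace(a b a b) = trace(a b) trace(a b) - trace(1)  (split on a) = z^2 - 2
apply: trace(a b a) = trace(a) trace(b a) - trace(b)  (reduce the a square) = x*z - y
trace(a b a b^2) = trace(b) trace(a b a b) - trace(a b a)  (reduce the b square) = y*z^2 - x*z - y
trace(b a b a b^2) = trace(b) trace(a b a b^2) - trace(a b a b)  (reduce the b square) = y^2*z^2 - x*y*z - y^2 - z^2 + 2
trace(a b a b a b) = trace(b a) trace(b a b a) - trace(b^-1 a^-1)  (split on b) = z^3 - 3*z
trace(b a b) = trace(b) trace(a b) - trace(a)  (reduce the b square) = y*z - x
trace(a b a b a) = trace(a) trace(b a b a) - trace(b a b)  (reduce the a square) = x*z^2 - y*z - x
trace(b a b a b^2 a) = trace(b) trace(a b a b a b) - trace(a b a b a)  (reduce the b square) = y*z^3 - x*z^2 - 2*y*z + x
trace(b a b a b^3) = trace(b) trace(b a b a b^2) - trace(b a b a b)  (reduce the b square) = y^3*z^2 - x*y^2*z - y^3 - 2*y*z^2 + x*z + 3*y
assemble the triple (trace(r) - 2; trace(r a) - x; trace(r b) - y)

y^2*z^2 - x*y*z - y^2 - z^2; y*z^3 - x*z^2 - 2*y*z; y^3*z^2 - x*y^2*z - y^3 - 2*y*z^2 + x*z + 2*y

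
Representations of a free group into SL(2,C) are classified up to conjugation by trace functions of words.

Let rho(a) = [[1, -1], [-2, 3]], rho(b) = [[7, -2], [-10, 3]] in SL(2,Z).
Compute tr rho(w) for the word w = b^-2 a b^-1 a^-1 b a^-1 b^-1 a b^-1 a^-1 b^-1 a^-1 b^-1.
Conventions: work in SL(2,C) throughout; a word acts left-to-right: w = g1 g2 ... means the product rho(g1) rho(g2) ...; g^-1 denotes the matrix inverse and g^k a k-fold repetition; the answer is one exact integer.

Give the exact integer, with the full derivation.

1614819298

rho(b^-1) = [[3, 2], [10, 7]]
... * rho(b^-1) = [[3, 2], [10, 7]]  ->  [[29, 20], [100, 69]]
... * rho(a) = [[1, -1], [-2, 3]]  ->  [[-11, 31], [-38, 107]]
... * rho(b^-1) = [[3, 2], [10, 7]]  ->  [[277, 195], [956, 673]]
... * rho(a^-1) = [[3, 1], [2, 1]]  ->  [[1221, 472], [4214, 1629]]
... * rho(b) = [[7, -2], [-10, 3]]  ->  [[3827, -1026], [13208, -3541]]
... * rho(a^-1) = [[3, 1], [2, 1]]  ->  [[9429, 2801], [32542, 9667]]
... * rho(b^-1) = [[3, 2], [10, 7]]  ->  [[56297, 38465], [194296, 132753]]
... * rho(a) = [[1, -1], [-2, 3]]  ->  [[-20633, 59098], [-71210, 203963]]
... * rho(b^-1) = [[3, 2], [10, 7]]  ->  [[529081, 372420], [1826000, 1285321]]
... * rho(a^-1) = [[3, 1], [2, 1]]  ->  [[2332083, 901501], [8048642, 3111321]]
... * rho(b^-1) = [[3, 2], [10, 7]]  ->  [[16011259, 10974673], [55259136, 37876531]]
... * rho(a^-1) = [[3, 1], [2, 1]]  ->  [[69983123, 26985932], [241530470, 93135667]]
... * rho(b^-1) = [[3, 2], [10, 7]]  ->  [[479808689, 328867770], [1655948080, 1135010609]]
tr = 479808689 + 1135010609 = 1614819298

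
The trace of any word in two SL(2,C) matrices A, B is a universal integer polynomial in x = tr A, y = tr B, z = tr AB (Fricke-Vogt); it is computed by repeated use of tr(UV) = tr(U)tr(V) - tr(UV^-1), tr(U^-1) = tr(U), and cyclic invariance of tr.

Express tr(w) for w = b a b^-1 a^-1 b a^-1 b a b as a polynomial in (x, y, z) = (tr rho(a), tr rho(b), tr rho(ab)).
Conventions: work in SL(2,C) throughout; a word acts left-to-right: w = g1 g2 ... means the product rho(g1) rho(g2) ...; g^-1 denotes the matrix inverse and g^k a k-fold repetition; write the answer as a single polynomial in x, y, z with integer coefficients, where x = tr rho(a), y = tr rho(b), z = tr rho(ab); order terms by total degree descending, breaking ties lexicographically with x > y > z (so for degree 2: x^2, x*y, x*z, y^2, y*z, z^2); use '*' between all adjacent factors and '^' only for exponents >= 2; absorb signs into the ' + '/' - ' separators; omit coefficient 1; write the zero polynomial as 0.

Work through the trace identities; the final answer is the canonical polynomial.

-x^2*y^3*z^2 + 2*x^3*y^2*z + x*y^4*z + 2*x*y^2*z^3 - x^4*y - x^2*y^3 - 3*x^2*y*z^2 - y^3*z^2 - y*z^4 + x^3*z - 3*x*y^2*z + x*z^3 + 4*x^2*y + y^3 + 4*y*z^2 - 4*x*z - 3*y

trace(a b^2) = trace(b) * trace(a b) - trace(a)   [square of b] = y*z - x
trace(b a b^2) = trace(b) * trace(a b^2) - trace(a b)   [square of b] = y^2*z - x*y - z
trace(b a b^3) = trace(b) * trace(b a b^2) - trace(b a b)   [square of b] = y^3*z - x*y^2 - 2*y*z + x
trace(a b a b) = trace(b a) * trace(b a) - trace(1)   [split at a repeated b] = z^2 - 2
trace(a b a) = trace(a) * trace(b a) - trace(b)   [square of a] = x*z - y
trace(a b a b^2) = trace(b) * trace(a b a b) - trace(a b a)   [square of b] = y*z^2 - x*z - y
trace(b a b^3 a) = trace(b) * trace(a b a b^2) - trace(a b a b)   [square of b] = y^2*z^2 - x*y*z - y^2 - z^2 + 2
trace(b a^-1 b a b^2) = trace(b a b^3) * trace(a) - trace(b a b^3 a)   [inverse elimination on a] = x*y^3*z - x^2*y^2 - y^2*z^2 - x*y*z + x^2 + y^2 + z^2 - 2
trace(a^2) = trace(a) * trace(a) - trace(1)   [square of a] = x^2 - 2
trace(a b^2 a) = trace(b) * trace(a^2 b) - trace(a^2)   [square of b] = x*y*z - x^2 - y^2 + 2
trace(a b^2 a b^2) = trace(b) * trace(a b^2 a b) - trace(a b^2 a)   [square of b] = y^2*z^2 - 2*x*y*z + x^2 - 2
trace(b a b^2 a b^2) = trace(b) * trace(a b^2 a b^2) - trace(a b^2 a b)   [square of b] = y^3*z^2 - 2*x*y^2*z + x^2*y - y*z^2 + x*z - y
trace(a b a b a b) = trace(a b a b) * trace(a b) - trace(b a)   [split at a repeated a] = z^3 - 3*z
trace(a b a b a) = trace(a) * trace(b a b a) - trace(b a b)   [square of a] = x*z^2 - y*z - x
trace(a b a b^2 a b) = trace(b) * trace(a b a b a b) - trace(a b a b a)   [square of b] = y*z^3 - x*z^2 - 2*y*z + x
trace(a^2 b a) = trace(a) * trace(a b a) - trace(a b)   [square of a] = x^2*z - x*y - z
trace(a b a b^2 a) = trace(b) * trace(a^2 b a b) - trace(a^2 b a)   [square of b] = x*y*z^2 - x^2*z - y^2*z + z
trace(b a b^2 a b^2 a) = trace(b) * trace(a b a b^2 a b) - trace(a b a b^2 a)   [square of b] = y^2*z^3 - 2*x*y*z^2 + x^2*z - y^2*z + x*y - z
trace(b a^-1 b a b^2 a b) = trace(b a b^2 a b^2) * trace(a) - trace(b a b^2 a b^2 a)   [inverse elimination on a] = x*y^3*z^2 - 2*x^2*y^2*z - y^2*z^3 + x^3*y + x*y*z^2 + y^2*z - 2*x*y + z
trace(a b a b a b a b) = trace(b a) * trace(b a b a b a) - trace(b^-1 a^-1 b^-1 a^-1)   [split at a repeated b] = z^4 - 4*z^2 + 2
trace(a b a b a b a) = trace(a) * trace(b a b a b a) - trace(b a b a b)   [square of a] = x*z^3 - y*z^2 - 2*x*z + y
trace(b a b^2 a b a b a) = trace(b) * trace(a b a b a b a b) - trace(a b a b a b a)   [square of b] = y*z^4 - x*z^3 - 3*y*z^2 + 2*x*z + y
trace(b a^-1 b a b^2 a b a) = trace(b a b^2 a b a b) * trace(a) - trace(b a b^2 a b a b a)   [inverse elimination on a] = x*y^2*z^3 - 2*x^2*y*z^2 - y*z^4 + x^3*z - x*y^2*z + x*z^3 + x^2*y + 3*y*z^2 - 3*x*z - y
trace(a^-1 b a^-1 b a b^2 a b) = trace(b a^-1 b a b^2 a b) * trace(a) - trace(b a^-1 b a b^2 a b a)   [inverse elimination on a] = x^2*y^3*z^2 - 2*x^3*y^2*z - 2*x*y^2*z^3 + x^4*y + 3*x^2*y*z^2 + y*z^4 - x^3*z + 2*x*y^2*z - x*z^3 - 3*x^2*y - 3*y*z^2 + 4*x*z + y
trace(b a b^-1 a^-1 b a^-1 b a b) = trace(a^-1 b a^-1 b a b^2 a) * trace(b) - trace(a^-1 b a^-1 b a b^2 a b)   [inverse elimination on b] = -x^2*y^3*z^2 + 2*x^3*y^2*z + x*y^4*z + 2*x*y^2*z^3 - x^4*y - x^2*y^3 - 3*x^2*y*z^2 - y^3*z^2 - y*z^4 + x^3*z - 3*x*y^2*z + x*z^3 + 4*x^2*y + y^3 + 4*y*z^2 - 4*x*z - 3*y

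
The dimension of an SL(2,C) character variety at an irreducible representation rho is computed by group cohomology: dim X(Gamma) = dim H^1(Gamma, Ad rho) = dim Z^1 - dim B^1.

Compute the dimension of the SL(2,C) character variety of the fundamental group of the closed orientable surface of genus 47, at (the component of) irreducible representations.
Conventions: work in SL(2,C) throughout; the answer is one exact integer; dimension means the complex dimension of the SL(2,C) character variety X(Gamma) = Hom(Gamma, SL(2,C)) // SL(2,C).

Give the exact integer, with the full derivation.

Gamma = pi_1(Sigma_47) = < a_1, b_1, ..., a_47, b_47 | prod [a_i, b_i] > has 2g = 94 generators and 1 relator.
Unconstrained cocycle data is one sl_2 vector per generator (282 dimensions), cut by the relator condition d_2(z) = 0.
At an irreducible rho, H^2 = coker(d_2) vanishes (Poincare duality: H^2 is dual to H^0 = invariants = 0), so d_2 is surjective onto sl_2 and dim Z^1 = 282 - 3 = 279.
Coboundaries contribute dim B^1 = 3 (injective at irreducible rho).
Hence dim X = 279 - 3 = 276.

276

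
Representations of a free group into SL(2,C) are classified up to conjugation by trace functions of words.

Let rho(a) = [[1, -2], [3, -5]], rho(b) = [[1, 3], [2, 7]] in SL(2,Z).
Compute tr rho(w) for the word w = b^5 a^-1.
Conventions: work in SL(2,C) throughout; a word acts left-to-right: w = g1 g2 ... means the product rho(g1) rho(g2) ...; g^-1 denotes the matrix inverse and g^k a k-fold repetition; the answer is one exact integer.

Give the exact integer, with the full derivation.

-9731

rho(b) = [[1, 3], [2, 7]]
... * rho(b) = [[1, 3], [2, 7]]  ->  [[7, 24], [16, 55]]
... * rho(b) = [[1, 3], [2, 7]]  ->  [[55, 189], [126, 433]]
... * rho(b) = [[1, 3], [2, 7]]  ->  [[433, 1488], [992, 3409]]
... * rho(b) = [[1, 3], [2, 7]]  ->  [[3409, 11715], [7810, 26839]]
... * rho(a^-1) = [[-5, 2], [-3, 1]]  ->  [[-52190, 18533], [-119567, 42459]]
tr = -52190 + 42459 = -9731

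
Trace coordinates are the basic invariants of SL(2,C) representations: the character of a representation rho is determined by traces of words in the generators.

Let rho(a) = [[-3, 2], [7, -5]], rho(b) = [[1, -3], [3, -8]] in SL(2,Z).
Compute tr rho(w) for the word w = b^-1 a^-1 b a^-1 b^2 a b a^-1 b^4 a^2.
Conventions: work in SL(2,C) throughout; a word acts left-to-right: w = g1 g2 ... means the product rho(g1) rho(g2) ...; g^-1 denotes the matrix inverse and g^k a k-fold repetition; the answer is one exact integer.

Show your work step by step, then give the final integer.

rho(b^-1) = [[-8, 3], [-3, 1]]
... * rho(a^-1) = [[-5, -2], [-7, -3]]  ->  [[19, 7], [8, 3]]
... * rho(b) = [[1, -3], [3, -8]]  ->  [[40, -113], [17, -48]]
... * rho(a^-1) = [[-5, -2], [-7, -3]]  ->  [[591, 259], [251, 110]]
... * rho(b) = [[1, -3], [3, -8]]  ->  [[1368, -3845], [581, -1633]]
... * rho(b) = [[1, -3], [3, -8]]  ->  [[-10167, 26656], [-4318, 11321]]
... * rho(a) = [[-3, 2], [7, -5]]  ->  [[217093, -153614], [92201, -65241]]
... * rho(b) = [[1, -3], [3, -8]]  ->  [[-243749, 577633], [-103522, 245325]]
... * rho(a^-1) = [[-5, -2], [-7, -3]]  ->  [[-2824686, -1245401], [-1199665, -528931]]
... * rho(b) = [[1, -3], [3, -8]]  ->  [[-6560889, 18437266], [-2786458, 7830443]]
... * rho(b) = [[1, -3], [3, -8]]  ->  [[48750909, -127815461], [20704871, -54284170]]
... * rho(b) = [[1, -3], [3, -8]]  ->  [[-334695474, 876270961], [-142147639, 372158747]]
... * rho(b) = [[1, -3], [3, -8]]  ->  [[2294117409, -6006081266], [974328602, -2550827059]]
... * rho(a) = [[-3, 2], [7, -5]]  ->  [[-48924921089, 34618641148], [-20778775219, 14702792499]]
... * rho(a) = [[-3, 2], [7, -5]]  ->  [[389105251303, -270943047918], [165255873150, -115071512933]]
tr = 389105251303 + -115071512933 = 274033738370

274033738370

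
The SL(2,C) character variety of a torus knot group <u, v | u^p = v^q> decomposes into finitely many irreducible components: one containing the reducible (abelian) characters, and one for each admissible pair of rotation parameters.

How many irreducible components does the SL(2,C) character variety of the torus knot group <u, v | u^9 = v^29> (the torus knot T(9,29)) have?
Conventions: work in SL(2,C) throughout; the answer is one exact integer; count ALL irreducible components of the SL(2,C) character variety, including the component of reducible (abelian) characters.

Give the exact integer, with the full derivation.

Gamma = < u, v | u^9 = v^29 > (torus knot T(9,29)); the central element u^9 = v^29 acts as +I or -I in any irreducible SL(2,C) representation.
This locks tr(u) to 2*cos(pi*alpha/9), alpha in 1..8, and tr(v) to 2*cos(pi*beta/29), beta in 1..28, on each component of irreducible characters.
u^9 = (-1)^alpha I and v^29 = (-1)^beta I must agree, so alpha and beta have equal parity.
Enumerate parity-matched pairs: 4*14 odd-odd plus 4*14 even-even gives 112.
components with irreducible characters: 112; plus the single component of reducible (abelian) characters: total 113.

113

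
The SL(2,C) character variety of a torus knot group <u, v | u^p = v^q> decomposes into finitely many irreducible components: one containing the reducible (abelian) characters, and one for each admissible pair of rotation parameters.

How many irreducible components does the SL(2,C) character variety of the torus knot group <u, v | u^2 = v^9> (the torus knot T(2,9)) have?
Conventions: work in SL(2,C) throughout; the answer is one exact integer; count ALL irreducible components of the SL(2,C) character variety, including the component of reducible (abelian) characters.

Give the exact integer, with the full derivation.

5

For T(2,9): irreducibility forces the central element u^2 = v^9 to one of +I, -I.
On an irreducible component, tr(u) is locked at 2*cos(pi*alpha/2) for some alpha in 1..1, and tr(v) at 2*cos(pi*beta/9) for some beta in 1..8.
The two central values (-1)^alpha I and (-1)^beta I must be the same matrix, so alpha and beta share a parity.
count pairs: odd alpha (1 choices) x odd beta (4), plus even alpha (0) x even beta (4): 1*4 + 0*4 = 4.
That is 4 components of irreducible characters, and with the reducible (abelian) component the total is 5.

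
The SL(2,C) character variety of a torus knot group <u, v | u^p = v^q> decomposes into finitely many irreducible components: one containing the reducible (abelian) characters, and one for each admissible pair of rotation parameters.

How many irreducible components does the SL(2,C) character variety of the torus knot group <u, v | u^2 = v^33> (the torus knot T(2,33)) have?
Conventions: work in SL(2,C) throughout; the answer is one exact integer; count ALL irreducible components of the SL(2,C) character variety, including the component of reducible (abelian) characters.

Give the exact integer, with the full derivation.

For T(2,33): irreducibility forces the central element u^2 = v^33 to one of +I, -I.
On an irreducible component, tr(u) is locked at 2*cos(pi*alpha/2) for some alpha in 1..1, and tr(v) at 2*cos(pi*beta/33) for some beta in 1..32.
The two central values (-1)^alpha I and (-1)^beta I must be the same matrix, so alpha and beta share a parity.
Enumerate parity-matched pairs: 1*16 odd-odd plus 0*16 even-even gives 16.
Total: 16 irreducible-character components + 1 reducible (abelian) component = 17.

17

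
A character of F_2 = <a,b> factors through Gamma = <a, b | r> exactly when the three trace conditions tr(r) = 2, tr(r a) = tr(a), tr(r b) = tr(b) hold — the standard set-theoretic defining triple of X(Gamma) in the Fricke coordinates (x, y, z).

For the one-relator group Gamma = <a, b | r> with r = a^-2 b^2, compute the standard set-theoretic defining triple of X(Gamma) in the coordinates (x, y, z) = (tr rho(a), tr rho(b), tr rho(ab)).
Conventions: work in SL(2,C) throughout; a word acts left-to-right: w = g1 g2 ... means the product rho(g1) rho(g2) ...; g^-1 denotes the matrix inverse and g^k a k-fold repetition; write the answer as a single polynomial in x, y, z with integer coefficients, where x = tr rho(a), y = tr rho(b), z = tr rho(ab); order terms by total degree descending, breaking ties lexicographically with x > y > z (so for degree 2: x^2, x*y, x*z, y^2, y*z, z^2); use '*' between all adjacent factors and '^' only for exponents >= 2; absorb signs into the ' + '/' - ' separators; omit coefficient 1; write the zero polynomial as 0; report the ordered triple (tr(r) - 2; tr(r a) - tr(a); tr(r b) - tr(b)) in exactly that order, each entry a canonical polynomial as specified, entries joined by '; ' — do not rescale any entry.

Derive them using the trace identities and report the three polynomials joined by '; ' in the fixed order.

so trace(b^2) = trace(b) * trace(b) - trace(1)  (reduce the b square) = y^2 - 2
so trace(b^2 a) = trace(b) * trace(a b) - trace(a)  (reduce the b square) = y*z - x
so trace(b^2 a^-1) = trace(b^2) * trace(a) - trace(b^2 a)  (eliminate a^-1) = x*y^2 - y*z - x
trace(a^-2 b^2) = trace(b^2 a^-1) * trace(a) - trace(b^2)  (eliminate a^-1) = x^2*y^2 - x*y*z - x^2 - y^2 + 2
reduce: trace(b^3) = trace(b) * trace(b^2) - trace(b)  (reduce the b square) = y^3 - 3*y
reduce: trace(b^3 a) = trace(b) * trace(a b^2) - trace(a b)  (reduce the b square) = y^2*z - x*y - z
trace(b^3 a^-1) = trace(b^3) * trace(a) - trace(b^3 a)  (eliminate a^-1) = x*y^3 - y^2*z - 2*x*y + z
so trace(a^-2 b^3) = trace(b^3 a^-1) * trace(a) - trace(b^3)  (eliminate a^-1) = x^2*y^3 - x*y^2*z - 2*x^2*y - y^3 + x*z + 3*y
assemble the triple (trace(r) - 2; trace(r a) - x; trace(r b) - y)

x^2*y^2 - x*y*z - x^2 - y^2; x*y^2 - y*z - 2*x; x^2*y^3 - x*y^2*z - 2*x^2*y - y^3 + x*z + 2*y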